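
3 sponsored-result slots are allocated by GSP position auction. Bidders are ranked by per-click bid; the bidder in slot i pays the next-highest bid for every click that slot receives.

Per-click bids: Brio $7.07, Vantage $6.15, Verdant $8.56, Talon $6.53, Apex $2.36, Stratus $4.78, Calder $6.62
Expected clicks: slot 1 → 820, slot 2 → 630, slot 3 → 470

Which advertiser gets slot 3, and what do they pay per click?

Calder; $6.53 per click

Per-click bids in order: $8.56 (Verdant) > $7.07 (Brio) > $6.62 (Calder) > $6.53 (Talon) > …
Slot 3 goes to the third-ranked bidder, Calder, who pays the next bid down: $6.53/click.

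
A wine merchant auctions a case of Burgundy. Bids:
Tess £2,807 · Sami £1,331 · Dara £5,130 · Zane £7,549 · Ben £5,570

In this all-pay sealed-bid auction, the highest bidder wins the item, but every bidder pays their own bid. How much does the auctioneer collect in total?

Sorting bids: 7,549 (Zane) > 5,570 (Ben) > 5,130 (Dara) > 2,807 (Tess) > 1,331 (Sami)
Zane wins with the top bid; all bids are sunk regardless.
Every bidder forfeits their bid regardless of winning.
Revenue = 2,807 + 1,331 + 5,130 + 7,549 + 5,570 = £22,387.

Total revenue: £22,387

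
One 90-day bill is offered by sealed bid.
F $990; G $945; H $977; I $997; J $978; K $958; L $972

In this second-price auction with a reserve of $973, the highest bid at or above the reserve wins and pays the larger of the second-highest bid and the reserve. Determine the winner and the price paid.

I pays $990

Bids in order: 997 (I) > 990 (F) > 978 (J) > 977 (H) > 972 (L) > 958 (K) > …
I has the top bid at or above the reserve ($997).
Second-highest bid $990 exceeds the reserve $973 → payment $990.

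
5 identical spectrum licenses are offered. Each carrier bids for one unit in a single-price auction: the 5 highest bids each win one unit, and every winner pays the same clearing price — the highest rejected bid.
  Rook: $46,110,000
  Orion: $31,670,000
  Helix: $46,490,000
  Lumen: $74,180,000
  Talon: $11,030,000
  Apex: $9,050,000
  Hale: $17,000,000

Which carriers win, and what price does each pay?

Sorting: 74,180,000 (Lumen), 46,490,000 (Helix), 46,110,000 (Rook), 31,670,000 (Orion), 17,000,000 (Hale), 11,030,000 (Talon), 9,050,000 (Apex)
Winners (5 units): Lumen, Helix, Rook, Orion, Hale.
First losing bid is Talon's $11,030,000, which sets the uniform price.

Lumen, Helix, Rook, Orion, Hale; each pays $11,030,000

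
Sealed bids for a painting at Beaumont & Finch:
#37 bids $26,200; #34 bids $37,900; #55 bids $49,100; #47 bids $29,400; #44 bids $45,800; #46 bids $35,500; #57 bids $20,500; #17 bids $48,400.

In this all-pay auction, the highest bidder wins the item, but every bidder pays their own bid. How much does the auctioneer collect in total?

Rule: the highest bidder wins the item, but every bidder pays their own bid.
Bids in order: 49,100 (#55) > 48,400 (#17) > 45,800 (#44) > 37,900 (#34) > 35,500 (#46) > 29,400 (#47) > …
Every bidder forfeits their bid regardless of winning.
Revenue = 26,200 + 37,900 + 49,100 + 29,400 + 45,800 + 35,500 + 20,500 + 48,400 = $292,800.

Total revenue: $292,800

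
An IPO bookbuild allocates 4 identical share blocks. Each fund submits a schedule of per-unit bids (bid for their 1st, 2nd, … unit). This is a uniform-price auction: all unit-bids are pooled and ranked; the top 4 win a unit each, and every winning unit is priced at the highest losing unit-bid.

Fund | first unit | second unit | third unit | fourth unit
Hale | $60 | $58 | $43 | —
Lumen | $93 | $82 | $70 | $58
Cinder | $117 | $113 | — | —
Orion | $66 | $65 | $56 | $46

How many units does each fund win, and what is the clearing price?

Cinder 2, Lumen 2; clearing price $70

Pooled unit-bids ranked (top 4): 117 (Cinder-1), 113 (Cinder-2), 93 (Lumen-1), 82 (Lumen-2)
The (k+1)-th unit-bid is $70.
Allocation: Cinder 2, Lumen 2.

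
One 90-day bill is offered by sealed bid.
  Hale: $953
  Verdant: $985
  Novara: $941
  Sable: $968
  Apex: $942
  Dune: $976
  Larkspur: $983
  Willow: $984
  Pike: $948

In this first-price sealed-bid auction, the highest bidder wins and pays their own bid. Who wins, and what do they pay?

Rule: the highest bidder wins and pays their own bid.
Sorting bids: 985 (Verdant) > 984 (Willow) > 983 (Larkspur) > 976 (Dune) > 968 (Sable) > 953 (Hale) > …
Verdant is highest → pays own bid, $985.

Verdant pays $985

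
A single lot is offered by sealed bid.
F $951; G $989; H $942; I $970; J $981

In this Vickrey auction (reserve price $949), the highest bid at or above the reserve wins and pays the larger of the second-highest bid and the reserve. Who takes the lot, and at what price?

G pays $981

Vickrey auction (reserve price $949): the highest bid at or above the reserve wins and pays the larger of the second-highest bid and the reserve.
Bids in order: 989 (G) > 981 (J) > 970 (I) > 951 (F) > 942 (H)
Highest eligible bid: G at $989.
max(second-highest $981, reserve $949) = $981; the reserve does not bind.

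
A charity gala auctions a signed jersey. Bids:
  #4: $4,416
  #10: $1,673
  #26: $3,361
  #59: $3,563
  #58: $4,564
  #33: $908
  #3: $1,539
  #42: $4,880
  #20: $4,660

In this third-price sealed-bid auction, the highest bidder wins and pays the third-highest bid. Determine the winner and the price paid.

Rule: the highest bidder wins and pays the third-highest bid.
Sorting bids: 4,880 (#42) > 4,660 (#20) > 4,564 (#58) > 4,416 (#4) > 3,563 (#59) > 3,361 (#26) > …
#42 wins; payment is bid #3 in the ranking = $4,564.

#42 pays $4,564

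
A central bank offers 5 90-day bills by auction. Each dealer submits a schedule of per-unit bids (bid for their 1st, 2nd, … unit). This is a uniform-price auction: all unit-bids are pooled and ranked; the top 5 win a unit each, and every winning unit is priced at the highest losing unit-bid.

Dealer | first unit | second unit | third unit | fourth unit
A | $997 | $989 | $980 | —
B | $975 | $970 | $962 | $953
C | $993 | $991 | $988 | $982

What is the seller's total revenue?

Pooled unit-bids ranked (top 5): 997 (A-1), 993 (C-1), 991 (C-2), 989 (A-2), 988 (C-3)
Highest rejected unit-bid = $982.
Allocation: A 2, C 3. Every unit priced at $982.
Revenue = 5 × 982 = $4,910.

Total revenue: $4,910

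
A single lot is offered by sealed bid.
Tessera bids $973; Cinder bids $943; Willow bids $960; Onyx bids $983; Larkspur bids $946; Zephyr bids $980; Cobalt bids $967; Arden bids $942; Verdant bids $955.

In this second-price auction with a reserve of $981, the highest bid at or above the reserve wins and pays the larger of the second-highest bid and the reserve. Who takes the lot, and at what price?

Sorting bids: 983 (Onyx) > 980 (Zephyr) > 973 (Tessera) > 967 (Cobalt) > 960 (Willow) > 955 (Verdant) > …
Highest eligible bid: Onyx at $983.
Second-highest bid $980 is below the reserve $981, so the reserve binds → payment $981.

Onyx pays $981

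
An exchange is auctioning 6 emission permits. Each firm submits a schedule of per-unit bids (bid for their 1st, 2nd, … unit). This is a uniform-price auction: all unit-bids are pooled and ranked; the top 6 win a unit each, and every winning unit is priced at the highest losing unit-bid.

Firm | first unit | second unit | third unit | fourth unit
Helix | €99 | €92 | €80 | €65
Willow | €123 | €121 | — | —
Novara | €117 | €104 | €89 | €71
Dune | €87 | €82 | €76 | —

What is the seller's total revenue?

All unit-bids, highest first — top 6: 123 (Willow-1), 121 (Willow-2), 117 (Novara-1), 104 (Novara-2), 99 (Helix-1), 92 (Helix-2)
Highest rejected unit-bid = €89.
Allocation: Helix 2, Novara 2, Willow 2. Every unit priced at €89.
Revenue = 6 × 89 = €534.

Total revenue: €534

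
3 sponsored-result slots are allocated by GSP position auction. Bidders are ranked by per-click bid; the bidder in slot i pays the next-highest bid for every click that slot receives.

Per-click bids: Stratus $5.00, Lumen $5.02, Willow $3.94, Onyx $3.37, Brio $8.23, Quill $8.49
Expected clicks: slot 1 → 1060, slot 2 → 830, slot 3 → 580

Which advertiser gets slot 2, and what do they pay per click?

Per-click bids in order: $8.49 (Quill) > $8.23 (Brio) > $5.02 (Lumen) > $5.00 (Stratus) > …
Slot 2 goes to the second-ranked bidder, Brio, who pays the next bid down: $5.02/click.

Brio; $5.02 per click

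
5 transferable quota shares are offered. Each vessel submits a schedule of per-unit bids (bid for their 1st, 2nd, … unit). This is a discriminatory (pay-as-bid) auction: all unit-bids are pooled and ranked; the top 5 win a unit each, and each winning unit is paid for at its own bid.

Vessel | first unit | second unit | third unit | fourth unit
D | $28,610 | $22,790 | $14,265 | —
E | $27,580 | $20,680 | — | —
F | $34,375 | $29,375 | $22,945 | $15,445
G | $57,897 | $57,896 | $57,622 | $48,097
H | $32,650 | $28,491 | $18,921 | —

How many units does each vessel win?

Merging the schedules and taking the best 5: 57,897 (G-1), 57,896 (G-2), 57,622 (G-3), 48,097 (G-4), 34,375 (F-1)
Next rejected bid: $32,650 (not a price — pay-as-bid).
Allocation: F 1, G 4.

F 1, G 4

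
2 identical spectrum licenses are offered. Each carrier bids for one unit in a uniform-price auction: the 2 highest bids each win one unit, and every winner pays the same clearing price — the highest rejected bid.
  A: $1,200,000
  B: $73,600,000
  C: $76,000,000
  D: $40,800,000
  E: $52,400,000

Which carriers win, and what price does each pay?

Bids ranked high→low: 76,000,000 (C), 73,600,000 (B), 52,400,000 (E), 40,800,000 (D), …
The 2 highest are C, B.
Clearing price = highest rejected bid = $52,400,000.

C, B; each pays $52,400,000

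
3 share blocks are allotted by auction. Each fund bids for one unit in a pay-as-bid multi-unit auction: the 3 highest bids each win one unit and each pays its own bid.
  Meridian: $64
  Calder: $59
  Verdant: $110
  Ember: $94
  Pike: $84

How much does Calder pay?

Calder pays $0

Bids ranked high→low: 110 (Verdant), 94 (Ember), 84 (Pike), 64 (Meridian), 59 (Calder)
Top 3: Verdant, Ember, Pike.
Calder does not win → $0.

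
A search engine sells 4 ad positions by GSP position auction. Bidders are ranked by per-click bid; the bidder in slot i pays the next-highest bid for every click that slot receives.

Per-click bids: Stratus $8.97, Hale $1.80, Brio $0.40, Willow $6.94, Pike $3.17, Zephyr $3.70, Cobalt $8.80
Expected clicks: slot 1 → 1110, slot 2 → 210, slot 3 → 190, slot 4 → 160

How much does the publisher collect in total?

Total revenue: $12435.60

Per-click bids in order: $8.97 (Stratus) > $8.80 (Cobalt) > $6.94 (Willow) > $3.70 (Zephyr) > $3.17 (Pike) > …
Slot 1: Stratus pays $8.80 × 1110 = $9768.00
Slot 2: Cobalt pays $6.94 × 210 = $1457.40
Slot 3: Willow pays $3.70 × 190 = $703.00
Slot 4: Zephyr pays $3.17 × 160 = $507.20
Total = $12435.60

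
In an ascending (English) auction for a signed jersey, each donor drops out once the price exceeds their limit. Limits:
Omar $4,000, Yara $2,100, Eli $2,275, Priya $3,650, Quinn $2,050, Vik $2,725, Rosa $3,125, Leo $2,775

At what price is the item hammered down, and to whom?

Sorting limits: 4,000 (Omar) > 3,650 (Priya) > 3,125 (Rosa) > 2,775 (Leo) > 2,725 (Vik) > 2,275 (Eli) > …
Priya is the last rival to drop out, at $3,650; Omar remains and wins at that price.

Omar wins at $3,650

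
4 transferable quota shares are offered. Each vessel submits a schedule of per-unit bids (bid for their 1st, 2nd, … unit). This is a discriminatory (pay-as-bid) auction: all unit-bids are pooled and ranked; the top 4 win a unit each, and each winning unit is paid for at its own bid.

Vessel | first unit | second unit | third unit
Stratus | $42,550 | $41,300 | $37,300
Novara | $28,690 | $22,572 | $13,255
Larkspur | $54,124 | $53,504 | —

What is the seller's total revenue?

Total revenue: $191,478

All unit-bids, highest first — top 4: 54,124 (Larkspur-1), 53,504 (Larkspur-2), 42,550 (Stratus-1), 41,300 (Stratus-2)
Next rejected bid: $37,300 (not a price — pay-as-bid).
Each winning unit pays its own bid.
Revenue = 54,124 + 53,504 + 42,550 + 41,300 = $191,478.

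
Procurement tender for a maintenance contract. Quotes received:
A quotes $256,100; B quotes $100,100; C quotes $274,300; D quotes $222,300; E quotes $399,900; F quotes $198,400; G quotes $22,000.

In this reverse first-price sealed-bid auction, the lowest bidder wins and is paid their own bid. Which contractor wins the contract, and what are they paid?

Rule: the lowest bidder wins and is paid their own bid.
Sorting bids: 22,000 (G) < 100,100 (B) < 198,400 (F) < 222,300 (D) < 256,100 (A) < 274,300 (C) < …
G is lowest → is paid own bid, $22,000.

G is paid $22,000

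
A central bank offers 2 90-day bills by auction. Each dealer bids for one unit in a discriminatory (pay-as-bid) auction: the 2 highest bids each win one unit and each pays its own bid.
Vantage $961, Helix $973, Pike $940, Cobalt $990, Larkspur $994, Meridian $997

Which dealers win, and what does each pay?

Meridian $997, Larkspur $994

Ordering the bids: 997 (Meridian), 994 (Larkspur), 990 (Cobalt), 973 (Helix), …
Top 2: Meridian, Larkspur.
Each winner pays its own bid: Meridian $997, Larkspur $994.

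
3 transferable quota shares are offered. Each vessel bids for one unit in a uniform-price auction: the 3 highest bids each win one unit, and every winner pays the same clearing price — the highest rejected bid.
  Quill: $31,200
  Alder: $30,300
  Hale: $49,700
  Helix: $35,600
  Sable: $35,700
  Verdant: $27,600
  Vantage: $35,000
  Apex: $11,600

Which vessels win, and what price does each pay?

Ordering the bids: 49,700 (Hale), 35,700 (Sable), 35,600 (Helix), 35,000 (Vantage), 31,200 (Quill), …
Winners (3 units): Hale, Sable, Helix.
Clearing price = highest rejected bid = $35,000.

Hale, Sable, Helix; each pays $35,000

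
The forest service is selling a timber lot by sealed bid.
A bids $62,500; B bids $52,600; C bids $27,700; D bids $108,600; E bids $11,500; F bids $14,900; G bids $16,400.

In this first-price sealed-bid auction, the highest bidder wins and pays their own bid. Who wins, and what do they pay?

D pays $108,600

First-price sealed-bid auction: the highest bidder wins and pays their own bid.
Bids ranked: 108,600 (D) > 62,500 (A) > 52,600 (B) > 27,700 (C) > 16,400 (G) > 14,900 (F) > …
D has the highest bid and pays exactly that: $108,600.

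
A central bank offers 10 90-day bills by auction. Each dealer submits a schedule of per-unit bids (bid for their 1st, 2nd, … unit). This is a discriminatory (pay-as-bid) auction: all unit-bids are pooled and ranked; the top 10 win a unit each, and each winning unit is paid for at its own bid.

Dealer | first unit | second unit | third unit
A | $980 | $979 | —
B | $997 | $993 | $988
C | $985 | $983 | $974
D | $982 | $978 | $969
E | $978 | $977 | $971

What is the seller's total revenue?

All unit-bids, highest first — top 10: 997 (B-1), 993 (B-2), 988 (B-3), 985 (C-1), 983 (C-2), 982 (D-1), 980 (A-1), 979 (A-2), 978 (D-2), 978 (E-1)
Next rejected bid: $977 (not a price — pay-as-bid).
Each winning unit pays its own bid.
Revenue = 997 + 993 + 988 + 985 + 983 + 982 + 980 + 979 + 978 + 978 = $9,843.

Total revenue: $9,843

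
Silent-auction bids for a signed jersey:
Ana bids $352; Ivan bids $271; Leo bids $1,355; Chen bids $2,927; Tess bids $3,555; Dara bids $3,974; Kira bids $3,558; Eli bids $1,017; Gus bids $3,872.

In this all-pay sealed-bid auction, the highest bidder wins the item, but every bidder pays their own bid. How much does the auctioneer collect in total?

Total revenue: $20,881

Rule: the highest bidder wins the item, but every bidder pays their own bid.
Sorting bids: 3,974 (Dara) > 3,872 (Gus) > 3,558 (Kira) > 3,555 (Tess) > 2,927 (Chen) > 1,355 (Leo) > …
Every bidder forfeits their bid regardless of winning.
Revenue = 352 + 271 + 1,355 + 2,927 + 3,555 + 3,974 + 3,558 + 1,017 + 3,872 = $20,881.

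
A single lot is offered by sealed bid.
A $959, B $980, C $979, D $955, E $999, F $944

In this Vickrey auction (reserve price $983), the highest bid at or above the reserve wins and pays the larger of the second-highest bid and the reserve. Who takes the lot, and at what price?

Rule: the highest bid at or above the reserve wins and pays the larger of the second-highest bid and the reserve.
Sorting bids: 999 (E) > 980 (B) > 979 (C) > 959 (A) > 955 (D) > 944 (F)
E has the top bid at or above the reserve ($999).
max(second-highest $980, reserve $983) = $983.

E pays $983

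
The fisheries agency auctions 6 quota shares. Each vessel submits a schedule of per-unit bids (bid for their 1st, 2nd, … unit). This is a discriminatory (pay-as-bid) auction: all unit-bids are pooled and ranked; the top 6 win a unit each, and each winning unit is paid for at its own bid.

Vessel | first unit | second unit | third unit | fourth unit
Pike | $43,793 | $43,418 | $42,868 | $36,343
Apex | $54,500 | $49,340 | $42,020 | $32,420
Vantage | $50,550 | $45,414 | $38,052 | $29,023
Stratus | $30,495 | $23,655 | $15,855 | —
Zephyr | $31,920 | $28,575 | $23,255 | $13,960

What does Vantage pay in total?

All unit-bids, highest first — top 6: 54,500 (Apex-1), 50,550 (Vantage-1), 49,340 (Apex-2), 45,414 (Vantage-2), 43,793 (Pike-1), 43,418 (Pike-2)
Next rejected bid: $42,868 (not a price — pay-as-bid).
Vantage's winning unit-bids: 50,550 + 45,414 = $95,964.

Vantage pays $95,964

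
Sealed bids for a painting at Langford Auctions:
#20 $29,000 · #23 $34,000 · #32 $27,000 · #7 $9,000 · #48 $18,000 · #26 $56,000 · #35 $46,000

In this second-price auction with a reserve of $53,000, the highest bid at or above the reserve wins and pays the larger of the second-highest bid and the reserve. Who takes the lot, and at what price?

#26 pays $53,000

Rule: the highest bid at or above the reserve wins and pays the larger of the second-highest bid and the reserve.
Sorting bids: 56,000 (#26) > 46,000 (#35) > 34,000 (#23) > 29,000 (#20) > 27,000 (#32) > 18,000 (#48) > …
#26 has the top bid at or above the reserve ($56,000).
Second-highest bid $46,000 is below the reserve $53,000, so the reserve binds → payment $53,000.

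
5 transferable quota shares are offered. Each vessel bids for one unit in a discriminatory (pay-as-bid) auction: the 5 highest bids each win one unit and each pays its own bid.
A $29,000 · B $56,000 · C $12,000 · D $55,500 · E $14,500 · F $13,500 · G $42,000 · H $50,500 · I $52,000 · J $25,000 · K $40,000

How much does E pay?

E pays $0

Bids ranked high→low: 56,000 (B), 55,500 (D), 52,000 (I), 50,500 (H), 42,000 (G), 40,000 (K), 29,000 (A), …
Top 5: B, D, I, H, G.
E does not win → $0.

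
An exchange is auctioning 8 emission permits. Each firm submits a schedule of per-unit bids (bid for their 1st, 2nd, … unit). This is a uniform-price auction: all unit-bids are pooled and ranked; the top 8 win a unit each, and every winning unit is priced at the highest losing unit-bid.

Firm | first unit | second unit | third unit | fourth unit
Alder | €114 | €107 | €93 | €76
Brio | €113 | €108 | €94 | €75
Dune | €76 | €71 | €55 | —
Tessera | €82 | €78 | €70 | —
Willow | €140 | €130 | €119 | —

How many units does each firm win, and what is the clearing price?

Alder 2, Brio 3, Willow 3; clearing price €93

Pooled unit-bids ranked (top 8): 140 (Willow-1), 130 (Willow-2), 119 (Willow-3), 114 (Alder-1), 113 (Brio-1), 108 (Brio-2), 107 (Alder-2), 94 (Brio-3)
The (k+1)-th unit-bid is €93.
Allocation: Alder 2, Brio 3, Willow 3.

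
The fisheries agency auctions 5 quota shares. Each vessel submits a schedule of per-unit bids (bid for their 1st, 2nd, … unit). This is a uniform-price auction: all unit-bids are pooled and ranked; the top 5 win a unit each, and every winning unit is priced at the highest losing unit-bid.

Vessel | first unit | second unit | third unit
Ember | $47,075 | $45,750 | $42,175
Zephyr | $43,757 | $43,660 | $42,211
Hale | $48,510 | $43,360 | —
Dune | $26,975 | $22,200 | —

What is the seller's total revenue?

Pooled unit-bids ranked (top 5): 48,510 (Hale-1), 47,075 (Ember-1), 45,750 (Ember-2), 43,757 (Zephyr-1), 43,660 (Zephyr-2)
Highest rejected unit-bid = $43,360.
Allocation: Ember 2, Hale 1, Zephyr 2. Every unit priced at $43,360.
Revenue = 5 × 43,360 = $216,800.

Total revenue: $216,800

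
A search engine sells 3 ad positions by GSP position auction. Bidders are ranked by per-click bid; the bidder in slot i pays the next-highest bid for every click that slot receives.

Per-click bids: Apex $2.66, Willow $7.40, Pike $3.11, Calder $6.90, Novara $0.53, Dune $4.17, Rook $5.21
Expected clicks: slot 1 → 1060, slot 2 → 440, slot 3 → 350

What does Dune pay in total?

Dune pays $0.00

Per-click bids in order: $7.40 (Willow) > $6.90 (Calder) > $5.21 (Rook) > $4.17 (Dune) > …
Dune ranks below slot 3 → no slot, pays nothing.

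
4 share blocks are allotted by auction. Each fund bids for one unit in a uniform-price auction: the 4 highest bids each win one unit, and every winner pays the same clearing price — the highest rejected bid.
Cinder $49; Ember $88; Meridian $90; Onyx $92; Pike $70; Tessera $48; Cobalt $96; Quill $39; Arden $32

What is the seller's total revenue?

Bids ranked high→low: 96 (Cobalt), 92 (Onyx), 90 (Meridian), 88 (Ember), 70 (Pike), 49 (Cinder), …
Top 4: Cobalt, Onyx, Meridian, Ember.
Clearing price = highest rejected bid = $70.
Total revenue = 4 × $70 = $280.

Total revenue: $280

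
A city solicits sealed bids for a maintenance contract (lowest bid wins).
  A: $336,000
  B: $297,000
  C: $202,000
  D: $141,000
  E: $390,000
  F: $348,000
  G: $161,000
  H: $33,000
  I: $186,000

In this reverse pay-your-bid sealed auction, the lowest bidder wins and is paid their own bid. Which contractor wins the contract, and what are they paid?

H is paid $33,000

Reverse pay-your-bid sealed auction: the lowest bidder wins and is paid their own bid.
Bids in order: 33,000 (H) < 141,000 (D) < 161,000 (G) < 186,000 (I) < 202,000 (C) < 297,000 (B) < …
First-price: H is paid what they bid, $33,000.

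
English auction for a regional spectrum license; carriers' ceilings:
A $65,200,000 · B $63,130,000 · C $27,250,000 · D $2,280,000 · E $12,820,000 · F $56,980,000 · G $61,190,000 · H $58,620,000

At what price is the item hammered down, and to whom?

A wins at $63,130,000

Limits ranked: 65,200,000 (A) > 63,130,000 (B) > 61,190,000 (G) > 58,620,000 (H) > 56,980,000 (F) > 27,250,000 (C) > …
Bidding ends when B exits at $63,130,000; A takes it.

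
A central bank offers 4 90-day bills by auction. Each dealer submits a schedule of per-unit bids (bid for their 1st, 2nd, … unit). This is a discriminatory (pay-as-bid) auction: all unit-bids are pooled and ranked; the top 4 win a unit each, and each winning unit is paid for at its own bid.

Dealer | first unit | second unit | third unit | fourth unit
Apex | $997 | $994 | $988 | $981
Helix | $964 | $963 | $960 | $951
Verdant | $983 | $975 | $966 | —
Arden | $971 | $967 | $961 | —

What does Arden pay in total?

Arden pays $0

Pooled unit-bids ranked (top 4): 997 (Apex-1), 994 (Apex-2), 988 (Apex-3), 983 (Verdant-1)
Next rejected bid: $981 (not a price — pay-as-bid).
Arden wins no units.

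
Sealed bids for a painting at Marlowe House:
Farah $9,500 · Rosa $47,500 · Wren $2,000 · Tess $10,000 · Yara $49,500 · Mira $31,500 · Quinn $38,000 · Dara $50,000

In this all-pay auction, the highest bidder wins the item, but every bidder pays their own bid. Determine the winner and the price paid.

Sorting bids: 50,000 (Dara) > 49,500 (Yara) > 47,500 (Rosa) > 38,000 (Quinn) > 31,500 (Mira) > 10,000 (Tess) > …
Dara is highest and takes the item; every bidder forfeits their bid.

Dara pays $50,000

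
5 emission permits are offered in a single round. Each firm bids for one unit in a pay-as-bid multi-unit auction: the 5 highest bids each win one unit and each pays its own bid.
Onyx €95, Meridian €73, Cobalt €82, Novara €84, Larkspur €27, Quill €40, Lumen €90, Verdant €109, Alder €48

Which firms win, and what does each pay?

Sorting: 109 (Verdant), 95 (Onyx), 90 (Lumen), 84 (Novara), 82 (Cobalt), 73 (Meridian), 48 (Alder), …
Top 5: Verdant, Onyx, Lumen, Novara, Cobalt.
Each winner pays its own bid: Verdant €109, Onyx €95, Lumen €90, Novara €84, Cobalt €82.

Verdant €109, Onyx €95, Lumen €90, Novara €84, Cobalt €82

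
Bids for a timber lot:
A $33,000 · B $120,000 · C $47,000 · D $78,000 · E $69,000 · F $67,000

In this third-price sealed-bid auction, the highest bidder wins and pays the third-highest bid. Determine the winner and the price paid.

B pays $69,000

Rule: the highest bidder wins and pays the third-highest bid.
Bids ranked: 120,000 (B) > 78,000 (D) > 69,000 (E) > 67,000 (F) > 47,000 (C) > 33,000 (A)
B is highest; pays the third-highest bid, $69,000.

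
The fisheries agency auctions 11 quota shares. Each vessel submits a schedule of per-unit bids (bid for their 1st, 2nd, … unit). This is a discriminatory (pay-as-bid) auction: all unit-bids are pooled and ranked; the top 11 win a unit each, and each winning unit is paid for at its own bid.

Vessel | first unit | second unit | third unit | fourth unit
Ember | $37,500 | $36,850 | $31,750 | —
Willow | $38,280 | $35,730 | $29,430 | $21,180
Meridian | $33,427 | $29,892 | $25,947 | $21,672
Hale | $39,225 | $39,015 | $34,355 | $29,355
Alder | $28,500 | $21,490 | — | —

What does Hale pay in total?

Hale pays $112,595

Pooled unit-bids ranked (top 11): 39,225 (Hale-1), 39,015 (Hale-2), 38,280 (Willow-1), 37,500 (Ember-1), 36,850 (Ember-2), 35,730 (Willow-2), 34,355 (Hale-3), 33,427 (Meridian-1), 31,750 (Ember-3), 29,892 (Meridian-2), 29,430 (Willow-3)
Next rejected bid: $29,355 (not a price — pay-as-bid).
Hale's winning unit-bids: 39,225 + 39,015 + 34,355 = $112,595.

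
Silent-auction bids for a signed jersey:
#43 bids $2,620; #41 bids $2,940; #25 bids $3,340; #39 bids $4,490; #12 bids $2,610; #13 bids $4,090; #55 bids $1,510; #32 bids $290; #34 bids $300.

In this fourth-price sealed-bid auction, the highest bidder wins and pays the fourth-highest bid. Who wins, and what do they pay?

Bids in order: 4,490 (#39) > 4,090 (#13) > 3,340 (#25) > 2,940 (#41) > 2,620 (#43) > 2,610 (#12) > …
#39 wins; payment is bid #4 in the ranking = $2,940.

#39 pays $2,940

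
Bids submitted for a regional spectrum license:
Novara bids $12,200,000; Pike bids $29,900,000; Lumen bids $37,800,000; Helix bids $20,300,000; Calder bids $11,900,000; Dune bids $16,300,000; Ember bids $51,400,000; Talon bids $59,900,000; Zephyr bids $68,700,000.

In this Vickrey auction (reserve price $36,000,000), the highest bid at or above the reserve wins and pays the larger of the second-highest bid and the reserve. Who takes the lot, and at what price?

Zephyr pays $59,900,000

Bids in order: 68,700,000 (Zephyr) > 59,900,000 (Talon) > 51,400,000 (Ember) > 37,800,000 (Lumen) > 29,900,000 (Pike) > 20,300,000 (Helix) > …
Zephyr has the top bid at or above the reserve ($68,700,000).
Second-highest bid $59,900,000 exceeds the reserve $36,000,000 → payment $59,900,000.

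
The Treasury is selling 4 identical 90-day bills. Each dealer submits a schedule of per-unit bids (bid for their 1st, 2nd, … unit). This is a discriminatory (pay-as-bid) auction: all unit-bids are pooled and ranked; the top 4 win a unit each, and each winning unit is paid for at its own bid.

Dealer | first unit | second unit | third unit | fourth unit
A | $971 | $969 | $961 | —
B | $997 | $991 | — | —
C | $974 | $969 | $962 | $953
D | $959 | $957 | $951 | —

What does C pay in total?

C pays $974

All unit-bids, highest first — top 4: 997 (B-1), 991 (B-2), 974 (C-1), 971 (A-1)
Next rejected bid: $969 (not a price — pay-as-bid).
C's winning unit-bids: 974 = $974.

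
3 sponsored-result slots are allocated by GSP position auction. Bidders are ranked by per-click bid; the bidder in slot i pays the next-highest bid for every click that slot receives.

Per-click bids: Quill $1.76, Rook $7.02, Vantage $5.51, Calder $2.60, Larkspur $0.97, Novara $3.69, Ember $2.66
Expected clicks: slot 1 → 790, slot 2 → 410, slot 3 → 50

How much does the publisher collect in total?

Total revenue: $5998.80

Ranked by bid: $7.02 (Rook) > $5.51 (Vantage) > $3.69 (Novara) > $2.66 (Ember) > …
Slot 1: Rook pays $5.51 × 790 = $4352.90
Slot 2: Vantage pays $3.69 × 410 = $1512.90
Slot 3: Novara pays $2.66 × 50 = $133.00
Total = $5998.80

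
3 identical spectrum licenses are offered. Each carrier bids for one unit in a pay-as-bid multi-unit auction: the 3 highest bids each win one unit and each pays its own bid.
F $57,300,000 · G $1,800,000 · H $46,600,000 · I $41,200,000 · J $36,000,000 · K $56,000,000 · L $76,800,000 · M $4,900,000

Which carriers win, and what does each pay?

Bids ranked high→low: 76,800,000 (L), 57,300,000 (F), 56,000,000 (K), 46,600,000 (H), 41,200,000 (I), …
The 3 highest are L, F, K.
Each winner pays its own bid: L $76,800,000, F $57,300,000, K $56,000,000.

L $76,800,000, F $57,300,000, K $56,000,000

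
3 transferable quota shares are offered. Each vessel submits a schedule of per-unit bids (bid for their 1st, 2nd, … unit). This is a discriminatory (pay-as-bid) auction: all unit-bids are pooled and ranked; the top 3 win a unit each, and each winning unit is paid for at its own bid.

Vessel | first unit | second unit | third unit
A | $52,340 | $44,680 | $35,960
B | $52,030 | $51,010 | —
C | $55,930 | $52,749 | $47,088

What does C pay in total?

Merging the schedules and taking the best 3: 55,930 (C-1), 52,749 (C-2), 52,340 (A-1)
Next rejected bid: $52,030 (not a price — pay-as-bid).
C's winning unit-bids: 55,930 + 52,749 = $108,679.

C pays $108,679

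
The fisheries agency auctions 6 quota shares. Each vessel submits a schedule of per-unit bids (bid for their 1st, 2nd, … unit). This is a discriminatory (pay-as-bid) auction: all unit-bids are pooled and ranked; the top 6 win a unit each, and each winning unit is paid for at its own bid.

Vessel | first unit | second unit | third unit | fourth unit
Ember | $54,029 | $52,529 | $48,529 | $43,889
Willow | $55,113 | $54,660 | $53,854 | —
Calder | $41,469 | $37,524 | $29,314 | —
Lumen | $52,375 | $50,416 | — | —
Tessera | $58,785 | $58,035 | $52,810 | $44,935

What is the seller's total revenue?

Total revenue: $334,476

All unit-bids, highest first — top 6: 58,785 (Tessera-1), 58,035 (Tessera-2), 55,113 (Willow-1), 54,660 (Willow-2), 54,029 (Ember-1), 53,854 (Willow-3)
Next rejected bid: $52,810 (not a price — pay-as-bid).
Each winning unit pays its own bid.
Revenue = 58,785 + 58,035 + 55,113 + 54,660 + 54,029 + 53,854 = $334,476.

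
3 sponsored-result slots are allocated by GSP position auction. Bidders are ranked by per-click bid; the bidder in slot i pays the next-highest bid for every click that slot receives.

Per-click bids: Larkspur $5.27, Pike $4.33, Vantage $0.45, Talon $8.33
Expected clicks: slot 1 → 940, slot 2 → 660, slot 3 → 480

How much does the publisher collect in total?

Ranked by bid: $8.33 (Talon) > $5.27 (Larkspur) > $4.33 (Pike) > $0.45 (Vantage)
Slot 1: Talon pays $5.27 × 940 = $4953.80
Slot 2: Larkspur pays $4.33 × 660 = $2857.80
Slot 3: Pike pays $0.45 × 480 = $216.00
Total = $8027.60

Total revenue: $8027.60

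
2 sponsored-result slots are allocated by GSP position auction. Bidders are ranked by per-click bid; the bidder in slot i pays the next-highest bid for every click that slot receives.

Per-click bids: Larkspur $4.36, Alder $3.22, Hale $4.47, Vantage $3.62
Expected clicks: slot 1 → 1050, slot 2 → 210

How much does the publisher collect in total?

Sorting advertisers: $4.47 (Hale) > $4.36 (Larkspur) > $3.62 (Vantage) > …
Slot 1: Hale pays $4.36 × 1050 = $4578.00
Slot 2: Larkspur pays $3.62 × 210 = $760.20
Total = $5338.20

Total revenue: $5338.20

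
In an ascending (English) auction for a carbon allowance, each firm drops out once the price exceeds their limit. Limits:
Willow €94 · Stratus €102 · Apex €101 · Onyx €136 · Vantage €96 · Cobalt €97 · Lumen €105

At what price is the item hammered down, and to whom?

Onyx wins at €105

Open ascending-bid auction: the price rises until one bidder remains; the winner pays the price at which the last rival dropped out.
Limits ranked: 136 (Onyx) > 105 (Lumen) > 102 (Stratus) > 101 (Apex) > 97 (Cobalt) > 96 (Vantage) > …
Bidding ends when Lumen exits at €105; Onyx takes it.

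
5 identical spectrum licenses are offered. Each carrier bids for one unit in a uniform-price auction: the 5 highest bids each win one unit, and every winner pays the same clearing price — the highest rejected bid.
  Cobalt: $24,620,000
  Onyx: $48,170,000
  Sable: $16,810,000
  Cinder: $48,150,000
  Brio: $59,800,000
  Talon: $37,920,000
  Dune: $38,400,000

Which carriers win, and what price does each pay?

Brio, Onyx, Cinder, Dune, Talon; each pays $24,620,000

Bids ranked high→low: 59,800,000 (Brio), 48,170,000 (Onyx), 48,150,000 (Cinder), 38,400,000 (Dune), 37,920,000 (Talon), 24,620,000 (Cobalt), 16,810,000 (Sable)
The 5 highest are Brio, Onyx, Cinder, Dune, Talon.
Highest unsuccessful bid: $24,620,000 → clearing price.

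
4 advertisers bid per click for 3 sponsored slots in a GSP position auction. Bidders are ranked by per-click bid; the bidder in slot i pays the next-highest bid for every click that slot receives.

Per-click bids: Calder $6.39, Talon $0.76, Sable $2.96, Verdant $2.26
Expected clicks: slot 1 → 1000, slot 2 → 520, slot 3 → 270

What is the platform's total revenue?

Total revenue: $4340.40

Ranked by bid: $6.39 (Calder) > $2.96 (Sable) > $2.26 (Verdant) > $0.76 (Talon)
Slot 1: Calder pays $2.96 × 1000 = $2960.00
Slot 2: Sable pays $2.26 × 520 = $1175.20
Slot 3: Verdant pays $0.76 × 270 = $205.20
Total = $4340.40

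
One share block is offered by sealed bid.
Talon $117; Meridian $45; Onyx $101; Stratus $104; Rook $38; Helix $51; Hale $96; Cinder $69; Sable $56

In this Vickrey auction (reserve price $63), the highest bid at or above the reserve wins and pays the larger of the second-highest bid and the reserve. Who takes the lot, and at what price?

Talon pays $104

Bids ranked: 117 (Talon) > 104 (Stratus) > 101 (Onyx) > 96 (Hale) > 69 (Cinder) > 56 (Sable) > …
Highest eligible bid: Talon at $117.
Second-highest bid $104 exceeds the reserve $63 → payment $104.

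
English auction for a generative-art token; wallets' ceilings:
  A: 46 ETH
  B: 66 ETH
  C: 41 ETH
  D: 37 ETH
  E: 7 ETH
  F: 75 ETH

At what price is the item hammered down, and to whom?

F wins at 66 ETH

Ascending (English) auction: the price rises until one bidder remains; the winner pays the price at which the last rival dropped out.
Limits ranked: 75 (F) > 66 (B) > 46 (A) > 41 (C) > 37 (D) > 7 (E)
Bidding ends when B exits at 66 ETH; F takes it.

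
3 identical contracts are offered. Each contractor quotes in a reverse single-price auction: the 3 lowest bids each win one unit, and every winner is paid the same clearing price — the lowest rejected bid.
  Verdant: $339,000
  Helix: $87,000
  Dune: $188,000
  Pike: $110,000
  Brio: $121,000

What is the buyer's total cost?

Ordering the bids: 87,000 (Helix), 110,000 (Pike), 121,000 (Brio), 188,000 (Dune), 339,000 (Verdant)
Winners (3 units): Helix, Pike, Brio.
Clearing price = lowest rejected bid = $188,000.
Total cost = 3 × $188,000 = $564,000.

Total cost: $564,000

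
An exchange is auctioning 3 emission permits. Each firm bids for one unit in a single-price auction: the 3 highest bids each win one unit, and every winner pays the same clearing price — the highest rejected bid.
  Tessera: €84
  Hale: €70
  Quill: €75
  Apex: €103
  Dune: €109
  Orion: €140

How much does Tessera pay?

Ordering the bids: 140 (Orion), 109 (Dune), 103 (Apex), 84 (Tessera), 75 (Quill), …
Winners (3 units): Orion, Dune, Apex.
Highest unsuccessful bid: €84 → clearing price.
Tessera does not win → pays €0.

Tessera pays €0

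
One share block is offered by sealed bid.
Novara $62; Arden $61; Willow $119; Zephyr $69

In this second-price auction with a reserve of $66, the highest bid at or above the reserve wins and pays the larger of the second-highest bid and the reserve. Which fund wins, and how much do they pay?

Sorting bids: 119 (Willow) > 69 (Zephyr) > 62 (Novara) > 61 (Arden)
Highest eligible bid: Willow at $119.
max(second-highest $69, reserve $66) = $69; the reserve does not bind.

Willow pays $69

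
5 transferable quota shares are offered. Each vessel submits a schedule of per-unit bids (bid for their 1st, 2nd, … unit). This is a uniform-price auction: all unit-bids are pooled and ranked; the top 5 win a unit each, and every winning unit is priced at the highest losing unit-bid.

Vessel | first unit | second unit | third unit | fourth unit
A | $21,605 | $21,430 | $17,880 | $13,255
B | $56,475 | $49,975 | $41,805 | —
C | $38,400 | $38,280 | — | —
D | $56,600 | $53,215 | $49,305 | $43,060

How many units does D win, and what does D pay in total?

D: 3 units, pays $129,180

All unit-bids, highest first — top 5: 56,600 (D-1), 56,475 (B-1), 53,215 (D-2), 49,975 (B-2), 49,305 (D-3)
Highest rejected unit-bid = $43,060.
D wins 3 unit(s) at $43,060 each.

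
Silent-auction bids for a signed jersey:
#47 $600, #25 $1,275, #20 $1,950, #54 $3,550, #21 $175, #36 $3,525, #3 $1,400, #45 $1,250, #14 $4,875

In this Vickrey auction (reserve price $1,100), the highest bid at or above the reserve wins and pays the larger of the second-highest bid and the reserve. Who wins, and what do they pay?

#14 pays $3,550

Bids in order: 4,875 (#14) > 3,550 (#54) > 3,525 (#36) > 1,950 (#20) > 1,400 (#3) > 1,275 (#25) > …
Highest eligible bid: #14 at $4,875.
Second-highest bid $3,550 exceeds the reserve $1,100 → payment $3,550.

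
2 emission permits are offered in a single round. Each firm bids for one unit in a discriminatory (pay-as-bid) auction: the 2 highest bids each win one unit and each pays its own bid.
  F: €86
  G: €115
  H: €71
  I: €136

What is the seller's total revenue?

Sorting: 136 (I), 115 (G), 86 (F), 71 (H)
Top 2: I, G.
Total revenue = 136 + 115 = €251.

Total revenue: €251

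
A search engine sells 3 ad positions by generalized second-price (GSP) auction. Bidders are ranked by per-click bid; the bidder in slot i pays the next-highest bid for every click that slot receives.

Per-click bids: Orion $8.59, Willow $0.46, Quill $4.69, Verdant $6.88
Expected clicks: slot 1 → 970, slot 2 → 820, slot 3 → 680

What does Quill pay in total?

Ranked by bid: $8.59 (Orion) > $6.88 (Verdant) > $4.69 (Quill) > $0.46 (Willow)
Quill holds slot 3 → pays next bid $0.46 × 680 clicks = $312.80.

Quill pays $312.80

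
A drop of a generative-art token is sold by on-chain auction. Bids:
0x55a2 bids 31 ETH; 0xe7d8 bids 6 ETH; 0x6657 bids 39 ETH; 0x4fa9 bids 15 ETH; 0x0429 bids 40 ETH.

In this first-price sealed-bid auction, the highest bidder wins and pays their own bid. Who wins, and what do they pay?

0x0429 pays 40 ETH

Bids ranked: 40 (0x0429) > 39 (0x6657) > 31 (0x55a2) > 15 (0x4fa9) > 6 (0xe7d8)
0x0429 has the highest bid and pays exactly that: 40 ETH.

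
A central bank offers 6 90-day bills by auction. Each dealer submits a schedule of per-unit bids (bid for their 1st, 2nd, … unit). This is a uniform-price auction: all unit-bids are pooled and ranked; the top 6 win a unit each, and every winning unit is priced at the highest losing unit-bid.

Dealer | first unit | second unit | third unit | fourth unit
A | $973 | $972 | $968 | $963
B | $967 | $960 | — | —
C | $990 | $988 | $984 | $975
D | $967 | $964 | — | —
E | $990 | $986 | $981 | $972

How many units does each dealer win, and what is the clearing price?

All unit-bids, highest first — top 6: 990 (C-1), 990 (E-1), 988 (C-2), 986 (E-2), 984 (C-3), 981 (E-3)
First bid not allocated: $975.
Allocation: C 3, E 3.

C 3, E 3; clearing price $975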